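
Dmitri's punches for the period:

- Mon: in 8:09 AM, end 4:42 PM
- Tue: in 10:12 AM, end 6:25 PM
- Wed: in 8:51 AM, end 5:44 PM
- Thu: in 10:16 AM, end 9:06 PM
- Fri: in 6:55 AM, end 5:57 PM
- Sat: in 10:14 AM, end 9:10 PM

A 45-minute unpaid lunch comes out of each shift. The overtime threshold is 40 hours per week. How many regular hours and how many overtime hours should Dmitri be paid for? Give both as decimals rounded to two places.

Mon: 8:09 AM–4:42 PM = 8 h 33 min; less 45 min break → 7 h 48 min
Tue: 10:12 AM–6:25 PM = 8 h 13 min; less 45 min break → 7 h 28 min
Wed: 8:51 AM–5:44 PM = 8 h 53 min; less 45 min break → 8 h 8 min
Thu: 10:16 AM–9:06 PM = 10 h 50 min; less 45 min break → 10 h 5 min
Fri: 6:55 AM–5:57 PM = 11 h 2 min; less 45 min break → 10 h 17 min
Sat: 10:14 AM–9:10 PM = 10 h 56 min; less 45 min break → 10 h 11 min
Total worked: 53 h 57 min = 53.95 h.
Threshold 40 h → overtime 13 h 57 min, regular 40 h 0 min.

Regular 40.00 hours, overtime 13.95 hours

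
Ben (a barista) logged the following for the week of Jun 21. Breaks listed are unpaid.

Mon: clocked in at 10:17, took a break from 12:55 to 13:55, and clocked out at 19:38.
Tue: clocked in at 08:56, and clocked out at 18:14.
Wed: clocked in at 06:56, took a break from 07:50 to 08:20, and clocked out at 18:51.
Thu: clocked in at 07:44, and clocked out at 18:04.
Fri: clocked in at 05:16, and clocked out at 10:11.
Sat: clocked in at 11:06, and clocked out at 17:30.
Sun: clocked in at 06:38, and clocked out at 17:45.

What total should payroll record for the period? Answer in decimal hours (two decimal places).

61.83 hours

Mon: 10:17–19:38 = 9 h 21 min; less 60 min break → 8 h 21 min
Tue: 08:56–18:14 = 9 h 18 min
Wed: 06:56–18:51 = 11 h 55 min; less 30 min break → 11 h 25 min
Thu: 07:44–18:04 = 10 h 20 min
Fri: 05:16–10:11 = 4 h 55 min
Sat: 11:06–17:30 = 6 h 24 min
Sun: 06:38–17:45 = 11 h 7 min
Total: 8 h 21 min + 9 h 18 min + 11 h 25 min + 10 h 20 min + 4 h 55 min + 6 h 24 min + 11 h 7 min = 61 h 50 min.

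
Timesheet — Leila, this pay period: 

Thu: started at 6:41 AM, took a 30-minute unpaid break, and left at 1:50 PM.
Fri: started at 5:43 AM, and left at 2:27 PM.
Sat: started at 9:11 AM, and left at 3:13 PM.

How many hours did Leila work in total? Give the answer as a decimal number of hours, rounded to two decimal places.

Thu: 6:41 AM–1:50 PM = 7 h 9 min; less 30 min break → 6 h 39 min
Fri: 5:43 AM–2:27 PM = 8 h 44 min
Sat: 9:11 AM–3:13 PM = 6 h 2 min
Total: 6 h 39 min + 8 h 44 min + 6 h 2 min = 21 h 25 min.

21.42 hours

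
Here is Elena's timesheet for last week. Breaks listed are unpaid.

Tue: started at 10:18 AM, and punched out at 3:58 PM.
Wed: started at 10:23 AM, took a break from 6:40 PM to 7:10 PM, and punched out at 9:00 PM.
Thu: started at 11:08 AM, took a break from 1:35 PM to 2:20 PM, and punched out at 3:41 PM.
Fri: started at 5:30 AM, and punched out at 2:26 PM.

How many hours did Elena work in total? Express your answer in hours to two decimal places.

Tue: 10:18 AM–3:58 PM = 5 h 40 min
Wed: 10:23 AM–9:00 PM = 10 h 37 min; less 30 min break → 10 h 7 min
Thu: 11:08 AM–3:41 PM = 4 h 33 min; less 45 min break → 3 h 48 min
Fri: 5:30 AM–2:26 PM = 8 h 56 min
Total: 5 h 40 min + 10 h 7 min + 3 h 48 min + 8 h 56 min = 28 h 31 min.

28.52 hours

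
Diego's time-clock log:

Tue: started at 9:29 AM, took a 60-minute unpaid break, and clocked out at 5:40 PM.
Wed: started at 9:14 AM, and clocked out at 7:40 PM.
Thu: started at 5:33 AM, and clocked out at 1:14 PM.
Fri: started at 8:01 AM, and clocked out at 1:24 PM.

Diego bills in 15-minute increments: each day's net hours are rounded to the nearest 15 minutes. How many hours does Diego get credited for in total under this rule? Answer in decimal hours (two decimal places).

31.00 hours

Tue: 9:29 AM–5:40 PM = 8 h 11 min − 60 min = 7 h 11 min → rounds to 7 h 15 min
Wed: 9:14 AM–7:40 PM = 10 h 26 min → rounds to 10 h 30 min
Thu: 5:33 AM–1:14 PM = 7 h 41 min → rounds to 7 h 45 min
Fri: 8:01 AM–1:24 PM = 5 h 23 min → rounds to 5 h 30 min
Total credited: 31 h 0 min.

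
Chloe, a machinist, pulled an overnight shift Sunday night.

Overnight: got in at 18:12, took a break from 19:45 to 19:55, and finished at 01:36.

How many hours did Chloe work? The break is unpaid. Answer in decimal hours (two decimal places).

7.23 hours

Overnight: 18:12 → midnight = 5 h 48 min; midnight → 01:36 = 1 h 36 min; span 7 h 24 min; less 10 min break → 7 h 14 min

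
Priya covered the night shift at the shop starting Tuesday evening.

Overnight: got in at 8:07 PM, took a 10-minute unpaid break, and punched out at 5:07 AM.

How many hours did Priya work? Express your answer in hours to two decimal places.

8.83 hours

Overnight: 8:07 PM → midnight = 3 h 53 min; midnight → 5:07 AM = 5 h 7 min; span 9 h 0 min; less 10 min break → 8 h 50 min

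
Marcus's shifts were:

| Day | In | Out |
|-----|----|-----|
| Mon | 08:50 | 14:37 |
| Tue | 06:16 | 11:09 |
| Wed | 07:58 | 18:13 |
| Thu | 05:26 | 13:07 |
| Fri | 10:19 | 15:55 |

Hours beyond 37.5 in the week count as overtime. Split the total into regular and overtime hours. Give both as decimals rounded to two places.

Regular 34.20 hours, overtime 0.00 hours

Mon: 08:50–14:37 = 5 h 47 min
Tue: 06:16–11:09 = 4 h 53 min
Wed: 07:58–18:13 = 10 h 15 min
Thu: 05:26–13:07 = 7 h 41 min
Fri: 10:19–15:55 = 5 h 36 min
Total worked: 34 h 12 min = 34.20 h.
Threshold 37.5 h → overtime 0 h 0 min, regular 34 h 12 min.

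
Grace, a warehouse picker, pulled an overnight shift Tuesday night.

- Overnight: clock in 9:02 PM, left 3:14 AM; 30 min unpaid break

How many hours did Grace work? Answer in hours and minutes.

5 h 42 min

Overnight: 9:02 PM → midnight = 2 h 58 min; midnight → 3:14 AM = 3 h 14 min; span 6 h 12 min; less 30 min break → 5 h 42 min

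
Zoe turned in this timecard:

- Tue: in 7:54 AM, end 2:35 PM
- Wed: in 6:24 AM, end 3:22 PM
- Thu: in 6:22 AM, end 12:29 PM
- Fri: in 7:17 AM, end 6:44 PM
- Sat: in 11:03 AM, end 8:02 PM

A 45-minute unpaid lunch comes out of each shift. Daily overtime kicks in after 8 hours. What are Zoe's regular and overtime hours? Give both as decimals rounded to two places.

Regular 35.30 hours, overtime 3.15 hours

Tue: 7:54 AM–2:35 PM = 6 h 41 min; less 45 min break → 5 h 56 min
Wed: 6:24 AM–3:22 PM = 8 h 58 min; less 45 min break → 8 h 13 min
Thu: 6:22 AM–12:29 PM = 6 h 7 min; less 45 min break → 5 h 22 min
Fri: 7:17 AM–6:44 PM = 11 h 27 min; less 45 min break → 10 h 42 min
Sat: 11:03 AM–8:02 PM = 8 h 59 min; less 45 min break → 8 h 14 min
Tue reg 5 h 56 min / OT 0 h 0 min; Wed reg 8 h 0 min / OT 0 h 13 min; Thu reg 5 h 22 min / OT 0 h 0 min; Fri reg 8 h 0 min / OT 2 h 42 min; Sat reg 8 h 0 min / OT 0 h 14 min.
Totals: regular 35 h 18 min, overtime 3 h 9 min.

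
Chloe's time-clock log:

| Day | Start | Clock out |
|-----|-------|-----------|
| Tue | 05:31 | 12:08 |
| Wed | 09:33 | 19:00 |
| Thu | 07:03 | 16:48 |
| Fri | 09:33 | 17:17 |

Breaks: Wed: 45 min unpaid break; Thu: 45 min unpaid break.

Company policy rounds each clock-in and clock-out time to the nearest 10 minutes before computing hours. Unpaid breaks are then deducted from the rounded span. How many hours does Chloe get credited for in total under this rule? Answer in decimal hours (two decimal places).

32.33 hours

Tue: in 05:31→05:30, out 12:08→12:10; 6 h 40 min
Wed: in 09:33→09:30, out 19:00→19:00; 9 h 30 min − 45 min = 8 h 45 min
Thu: in 07:03→07:00, out 16:48→16:50; 9 h 50 min − 45 min = 9 h 5 min
Fri: in 09:33→09:30, out 17:17→17:20; 7 h 50 min
Total credited: 32 h 20 min.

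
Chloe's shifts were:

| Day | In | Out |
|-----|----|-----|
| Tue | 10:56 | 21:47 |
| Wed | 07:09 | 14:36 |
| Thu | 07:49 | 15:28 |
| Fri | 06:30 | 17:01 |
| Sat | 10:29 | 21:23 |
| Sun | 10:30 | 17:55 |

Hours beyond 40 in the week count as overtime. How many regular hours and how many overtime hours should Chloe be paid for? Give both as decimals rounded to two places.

Regular 40.00 hours, overtime 14.78 hours

Tue: 10:56–21:47 = 10 h 51 min
Wed: 07:09–14:36 = 7 h 27 min
Thu: 07:49–15:28 = 7 h 39 min
Fri: 06:30–17:01 = 10 h 31 min
Sat: 10:29–21:23 = 10 h 54 min
Sun: 10:30–17:55 = 7 h 25 min
Total worked: 54 h 47 min = 54.78 h.
Threshold 40 h → overtime 14 h 47 min, regular 40 h 0 min.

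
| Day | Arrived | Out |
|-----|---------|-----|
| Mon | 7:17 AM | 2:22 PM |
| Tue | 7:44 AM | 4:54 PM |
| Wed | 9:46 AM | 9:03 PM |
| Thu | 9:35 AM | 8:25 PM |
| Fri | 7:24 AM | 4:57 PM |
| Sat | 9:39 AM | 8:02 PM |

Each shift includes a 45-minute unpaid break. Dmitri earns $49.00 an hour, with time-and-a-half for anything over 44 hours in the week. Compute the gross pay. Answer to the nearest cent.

Mon: 7:17 AM–2:22 PM = 7 h 5 min; less 45 min break → 6 h 20 min
Tue: 7:44 AM–4:54 PM = 9 h 10 min; less 45 min break → 8 h 25 min
Wed: 9:46 AM–9:03 PM = 11 h 17 min; less 45 min break → 10 h 32 min
Thu: 9:35 AM–8:25 PM = 10 h 50 min; less 45 min break → 10 h 5 min
Fri: 7:24 AM–4:57 PM = 9 h 33 min; less 45 min break → 8 h 48 min
Sat: 9:39 AM–8:02 PM = 10 h 23 min; less 45 min break → 9 h 38 min
Total worked: 53 h 48 min = 3228 min.
Regular 44 h 0 min = 2640 min at $49.00/h; overtime 9 h 48 min = 588 min at $73.50/h.
Pay = (2640 × $49.00 + 588 × $73.50) ÷ 60 = $2876.30.

$2876.30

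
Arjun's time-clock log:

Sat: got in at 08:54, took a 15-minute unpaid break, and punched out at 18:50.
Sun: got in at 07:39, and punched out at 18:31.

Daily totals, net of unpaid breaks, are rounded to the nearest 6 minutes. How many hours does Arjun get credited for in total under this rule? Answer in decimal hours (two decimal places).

Sat: 08:54–18:50 = 9 h 56 min − 15 min = 9 h 41 min → rounds to 9 h 42 min
Sun: 07:39–18:31 = 10 h 52 min → rounds to 10 h 54 min
Total credited: 20 h 36 min.

20.60 hours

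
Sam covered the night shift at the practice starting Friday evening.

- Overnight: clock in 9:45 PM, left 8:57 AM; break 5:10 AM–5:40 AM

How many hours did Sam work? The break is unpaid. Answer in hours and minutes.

Overnight: 9:45 PM → midnight = 2 h 15 min; midnight → 8:57 AM = 8 h 57 min; span 11 h 12 min; less 30 min break → 10 h 42 min

10 h 42 min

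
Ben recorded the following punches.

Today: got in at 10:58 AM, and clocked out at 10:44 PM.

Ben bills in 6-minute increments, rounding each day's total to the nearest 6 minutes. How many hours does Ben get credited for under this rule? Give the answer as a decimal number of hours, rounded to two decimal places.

Today: 10:58 AM–10:44 PM = 11 h 46 min → rounds to 11 h 48 min

11.80 hours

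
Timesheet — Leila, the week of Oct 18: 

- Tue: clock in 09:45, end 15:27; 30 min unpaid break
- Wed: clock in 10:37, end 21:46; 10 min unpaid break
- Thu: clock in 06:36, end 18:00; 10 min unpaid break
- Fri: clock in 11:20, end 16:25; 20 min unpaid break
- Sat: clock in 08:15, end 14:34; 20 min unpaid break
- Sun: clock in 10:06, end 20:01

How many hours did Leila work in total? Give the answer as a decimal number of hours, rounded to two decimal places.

48.07 hours

Tue: 09:45–15:27 = 5 h 42 min; less 30 min break → 5 h 12 min
Wed: 10:37–21:46 = 11 h 9 min; less 10 min break → 10 h 59 min
Thu: 06:36–18:00 = 11 h 24 min; less 10 min break → 11 h 14 min
Fri: 11:20–16:25 = 5 h 5 min; less 20 min break → 4 h 45 min
Sat: 08:15–14:34 = 6 h 19 min; less 20 min break → 5 h 59 min
Sun: 10:06–20:01 = 9 h 55 min
Total: 5 h 12 min + 10 h 59 min + 11 h 14 min + 4 h 45 min + 5 h 59 min + 9 h 55 min = 48 h 4 min.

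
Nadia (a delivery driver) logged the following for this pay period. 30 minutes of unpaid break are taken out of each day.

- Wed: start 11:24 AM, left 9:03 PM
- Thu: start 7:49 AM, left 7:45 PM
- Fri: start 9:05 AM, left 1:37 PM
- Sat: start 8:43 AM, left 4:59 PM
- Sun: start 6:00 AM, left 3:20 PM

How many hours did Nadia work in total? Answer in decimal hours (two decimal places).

41.22 hours

Wed: 11:24 AM–9:03 PM = 9 h 39 min; less 30 min break → 9 h 9 min
Thu: 7:49 AM–7:45 PM = 11 h 56 min; less 30 min break → 11 h 26 min
Fri: 9:05 AM–1:37 PM = 4 h 32 min; less 30 min break → 4 h 2 min
Sat: 8:43 AM–4:59 PM = 8 h 16 min; less 30 min break → 7 h 46 min
Sun: 6:00 AM–3:20 PM = 9 h 20 min; less 30 min break → 8 h 50 min
Total: 9 h 9 min + 11 h 26 min + 4 h 2 min + 7 h 46 min + 8 h 50 min = 41 h 13 min.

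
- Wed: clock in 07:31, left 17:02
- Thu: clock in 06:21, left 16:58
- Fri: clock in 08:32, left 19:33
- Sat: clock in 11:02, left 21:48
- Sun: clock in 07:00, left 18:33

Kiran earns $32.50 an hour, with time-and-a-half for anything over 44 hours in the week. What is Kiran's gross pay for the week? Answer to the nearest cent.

$1891.50

Wed: 07:31–17:02 = 9 h 31 min
Thu: 06:21–16:58 = 10 h 37 min
Fri: 08:32–19:33 = 11 h 1 min
Sat: 11:02–21:48 = 10 h 46 min
Sun: 07:00–18:33 = 11 h 33 min
Total worked: 53 h 28 min = 3208 min.
Regular 44 h 0 min = 2640 min at $32.50/h; overtime 9 h 28 min = 568 min at $48.75/h.
Pay = (2640 × $32.50 + 568 × $48.75) ÷ 60 = $1891.50.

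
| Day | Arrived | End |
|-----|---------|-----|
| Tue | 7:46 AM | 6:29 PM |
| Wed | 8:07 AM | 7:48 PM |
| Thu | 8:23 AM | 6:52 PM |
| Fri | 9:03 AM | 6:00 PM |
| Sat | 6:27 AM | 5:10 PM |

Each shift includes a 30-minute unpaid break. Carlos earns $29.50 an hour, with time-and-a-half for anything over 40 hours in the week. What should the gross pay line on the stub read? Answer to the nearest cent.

Tue: 7:46 AM–6:29 PM = 10 h 43 min; less 30 min break → 10 h 13 min
Wed: 8:07 AM–7:48 PM = 11 h 41 min; less 30 min break → 11 h 11 min
Thu: 8:23 AM–6:52 PM = 10 h 29 min; less 30 min break → 9 h 59 min
Fri: 9:03 AM–6:00 PM = 8 h 57 min; less 30 min break → 8 h 27 min
Sat: 6:27 AM–5:10 PM = 10 h 43 min; less 30 min break → 10 h 13 min
Total worked: 50 h 3 min = 3003 min.
Regular 40 h 0 min = 2400 min at $29.50/h; overtime 10 h 3 min = 603 min at $44.25/h.
Pay = (2400 × $29.50 + 603 × $44.25) ÷ 60 = $1624.71.

$1624.71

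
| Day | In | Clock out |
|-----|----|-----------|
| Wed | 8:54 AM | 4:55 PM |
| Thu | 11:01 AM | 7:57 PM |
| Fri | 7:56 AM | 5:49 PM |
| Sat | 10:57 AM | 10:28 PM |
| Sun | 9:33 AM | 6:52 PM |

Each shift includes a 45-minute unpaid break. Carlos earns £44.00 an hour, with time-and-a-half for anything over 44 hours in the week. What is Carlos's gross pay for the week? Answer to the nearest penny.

£1932.33

Wed: 8:54 AM–4:55 PM = 8 h 1 min; less 45 min break → 7 h 16 min
Thu: 11:01 AM–7:57 PM = 8 h 56 min; less 45 min break → 8 h 11 min
Fri: 7:56 AM–5:49 PM = 9 h 53 min; less 45 min break → 9 h 8 min
Sat: 10:57 AM–10:28 PM = 11 h 31 min; less 45 min break → 10 h 46 min
Sun: 9:33 AM–6:52 PM = 9 h 19 min; less 45 min break → 8 h 34 min
Total worked: 43 h 55 min = 2635 min.
Regular 43 h 55 min = 2635 min at £44.00/h; overtime 0 h 0 min = 0 min at £66.00/h.
Pay = (2635 × £44.00 + 0 × £66.00) ÷ 60 = £1932.33.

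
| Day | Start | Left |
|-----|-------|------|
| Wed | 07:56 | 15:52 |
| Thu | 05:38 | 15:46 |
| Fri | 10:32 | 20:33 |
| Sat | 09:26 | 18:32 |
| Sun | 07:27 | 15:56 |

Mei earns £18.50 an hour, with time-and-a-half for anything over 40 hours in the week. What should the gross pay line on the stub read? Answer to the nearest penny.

Wed: 07:56–15:52 = 7 h 56 min
Thu: 05:38–15:46 = 10 h 8 min
Fri: 10:32–20:33 = 10 h 1 min
Sat: 09:26–18:32 = 9 h 6 min
Sun: 07:27–15:56 = 8 h 29 min
Total worked: 45 h 40 min = 2740 min.
Regular 40 h 0 min = 2400 min at £18.50/h; overtime 5 h 40 min = 340 min at £27.75/h.
Pay = (2400 × £18.50 + 340 × £27.75) ÷ 60 = £897.25.

£897.25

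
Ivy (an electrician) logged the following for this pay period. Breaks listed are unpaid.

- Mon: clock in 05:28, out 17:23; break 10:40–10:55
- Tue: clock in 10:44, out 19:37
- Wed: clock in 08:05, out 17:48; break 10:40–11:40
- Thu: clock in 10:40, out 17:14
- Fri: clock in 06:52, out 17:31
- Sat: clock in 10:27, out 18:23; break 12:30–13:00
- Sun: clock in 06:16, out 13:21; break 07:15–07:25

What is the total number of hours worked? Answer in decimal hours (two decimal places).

60.83 hours

Mon: 05:28–17:23 = 11 h 55 min; less 15 min break → 11 h 40 min
Tue: 10:44–19:37 = 8 h 53 min
Wed: 08:05–17:48 = 9 h 43 min; less 60 min break → 8 h 43 min
Thu: 10:40–17:14 = 6 h 34 min
Fri: 06:52–17:31 = 10 h 39 min
Sat: 10:27–18:23 = 7 h 56 min; less 30 min break → 7 h 26 min
Sun: 06:16–13:21 = 7 h 5 min; less 10 min break → 6 h 55 min
Total: 11 h 40 min + 8 h 53 min + 8 h 43 min + 6 h 34 min + 10 h 39 min + 7 h 26 min + 6 h 55 min = 60 h 50 min.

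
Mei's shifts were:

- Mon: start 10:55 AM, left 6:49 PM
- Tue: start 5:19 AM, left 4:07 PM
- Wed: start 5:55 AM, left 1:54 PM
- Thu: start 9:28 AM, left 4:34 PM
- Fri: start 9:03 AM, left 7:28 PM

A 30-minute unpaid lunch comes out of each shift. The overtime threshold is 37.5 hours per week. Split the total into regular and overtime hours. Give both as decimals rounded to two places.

Regular 37.50 hours, overtime 4.20 hours

Mon: 10:55 AM–6:49 PM = 7 h 54 min; less 30 min break → 7 h 24 min
Tue: 5:19 AM–4:07 PM = 10 h 48 min; less 30 min break → 10 h 18 min
Wed: 5:55 AM–1:54 PM = 7 h 59 min; less 30 min break → 7 h 29 min
Thu: 9:28 AM–4:34 PM = 7 h 6 min; less 30 min break → 6 h 36 min
Fri: 9:03 AM–7:28 PM = 10 h 25 min; less 30 min break → 9 h 55 min
Total worked: 41 h 42 min = 41.70 h.
Threshold 37.5 h → overtime 4 h 12 min, regular 37 h 30 min.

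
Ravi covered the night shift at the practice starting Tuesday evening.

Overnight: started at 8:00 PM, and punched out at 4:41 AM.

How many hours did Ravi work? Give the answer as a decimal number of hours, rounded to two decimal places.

8.68 hours

Overnight: 8:00 PM → midnight = 4 h 0 min; midnight → 4:41 AM = 4 h 41 min; span 8 h 41 min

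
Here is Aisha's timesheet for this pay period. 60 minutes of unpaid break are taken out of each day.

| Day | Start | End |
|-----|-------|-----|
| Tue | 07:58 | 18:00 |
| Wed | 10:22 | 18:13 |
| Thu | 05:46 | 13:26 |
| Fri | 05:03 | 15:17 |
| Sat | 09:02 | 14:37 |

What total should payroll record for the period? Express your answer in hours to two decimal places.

Tue: 07:58–18:00 = 10 h 2 min; less 60 min break → 9 h 2 min
Wed: 10:22–18:13 = 7 h 51 min; less 60 min break → 6 h 51 min
Thu: 05:46–13:26 = 7 h 40 min; less 60 min break → 6 h 40 min
Fri: 05:03–15:17 = 10 h 14 min; less 60 min break → 9 h 14 min
Sat: 09:02–14:37 = 5 h 35 min; less 60 min break → 4 h 35 min
Total: 9 h 2 min + 6 h 51 min + 6 h 40 min + 9 h 14 min + 4 h 35 min = 36 h 22 min.

36.37 hours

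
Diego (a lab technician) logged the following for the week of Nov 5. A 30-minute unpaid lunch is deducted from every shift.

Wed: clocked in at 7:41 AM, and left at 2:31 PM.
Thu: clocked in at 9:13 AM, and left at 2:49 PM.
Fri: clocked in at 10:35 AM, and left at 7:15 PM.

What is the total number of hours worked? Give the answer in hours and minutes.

Wed: 7:41 AM–2:31 PM = 6 h 50 min; less 30 min break → 6 h 20 min
Thu: 9:13 AM–2:49 PM = 5 h 36 min; less 30 min break → 5 h 6 min
Fri: 10:35 AM–7:15 PM = 8 h 40 min; less 30 min break → 8 h 10 min
Total: 6 h 20 min + 5 h 6 min + 8 h 10 min = 19 h 36 min.

19 h 36 min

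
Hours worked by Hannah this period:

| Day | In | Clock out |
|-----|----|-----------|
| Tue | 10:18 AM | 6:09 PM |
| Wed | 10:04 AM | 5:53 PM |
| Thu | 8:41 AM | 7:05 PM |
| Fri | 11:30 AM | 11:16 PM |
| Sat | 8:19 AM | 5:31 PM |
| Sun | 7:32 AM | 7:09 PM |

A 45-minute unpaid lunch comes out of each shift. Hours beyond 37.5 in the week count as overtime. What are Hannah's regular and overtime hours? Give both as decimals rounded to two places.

Regular 37.50 hours, overtime 16.65 hours

Tue: 10:18 AM–6:09 PM = 7 h 51 min; less 45 min break → 7 h 6 min
Wed: 10:04 AM–5:53 PM = 7 h 49 min; less 45 min break → 7 h 4 min
Thu: 8:41 AM–7:05 PM = 10 h 24 min; less 45 min break → 9 h 39 min
Fri: 11:30 AM–11:16 PM = 11 h 46 min; less 45 min break → 11 h 1 min
Sat: 8:19 AM–5:31 PM = 9 h 12 min; less 45 min break → 8 h 27 min
Sun: 7:32 AM–7:09 PM = 11 h 37 min; less 45 min break → 10 h 52 min
Total worked: 54 h 9 min = 54.15 h.
Threshold 37.5 h → overtime 16 h 39 min, regular 37 h 30 min.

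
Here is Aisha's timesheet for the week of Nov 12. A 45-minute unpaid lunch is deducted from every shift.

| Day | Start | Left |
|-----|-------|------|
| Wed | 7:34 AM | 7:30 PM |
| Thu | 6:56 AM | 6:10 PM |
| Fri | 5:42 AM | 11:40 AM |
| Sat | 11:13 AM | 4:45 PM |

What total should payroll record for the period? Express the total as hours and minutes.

Wed: 7:34 AM–7:30 PM = 11 h 56 min; less 45 min break → 11 h 11 min
Thu: 6:56 AM–6:10 PM = 11 h 14 min; less 45 min break → 10 h 29 min
Fri: 5:42 AM–11:40 AM = 5 h 58 min; less 45 min break → 5 h 13 min
Sat: 11:13 AM–4:45 PM = 5 h 32 min; less 45 min break → 4 h 47 min
Total: 11 h 11 min + 10 h 29 min + 5 h 13 min + 4 h 47 min = 31 h 40 min.

31 h 40 min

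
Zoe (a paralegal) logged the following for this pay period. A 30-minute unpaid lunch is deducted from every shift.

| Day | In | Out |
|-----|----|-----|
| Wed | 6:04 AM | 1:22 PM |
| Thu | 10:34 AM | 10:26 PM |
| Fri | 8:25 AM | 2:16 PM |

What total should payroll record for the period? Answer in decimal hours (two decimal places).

23.52 hours

Wed: 6:04 AM–1:22 PM = 7 h 18 min; less 30 min break → 6 h 48 min
Thu: 10:34 AM–10:26 PM = 11 h 52 min; less 30 min break → 11 h 22 min
Fri: 8:25 AM–2:16 PM = 5 h 51 min; less 30 min break → 5 h 21 min
Total: 6 h 48 min + 11 h 22 min + 5 h 21 min = 23 h 31 min.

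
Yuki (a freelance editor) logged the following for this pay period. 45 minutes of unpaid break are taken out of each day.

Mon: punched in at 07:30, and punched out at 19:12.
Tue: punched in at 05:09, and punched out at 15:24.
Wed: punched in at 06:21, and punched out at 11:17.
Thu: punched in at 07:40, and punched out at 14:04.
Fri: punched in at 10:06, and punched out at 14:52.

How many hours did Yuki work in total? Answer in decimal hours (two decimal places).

34.30 hours

Mon: 07:30–19:12 = 11 h 42 min; less 45 min break → 10 h 57 min
Tue: 05:09–15:24 = 10 h 15 min; less 45 min break → 9 h 30 min
Wed: 06:21–11:17 = 4 h 56 min; less 45 min break → 4 h 11 min
Thu: 07:40–14:04 = 6 h 24 min; less 45 min break → 5 h 39 min
Fri: 10:06–14:52 = 4 h 46 min; less 45 min break → 4 h 1 min
Total: 10 h 57 min + 9 h 30 min + 4 h 11 min + 5 h 39 min + 4 h 1 min = 34 h 18 min.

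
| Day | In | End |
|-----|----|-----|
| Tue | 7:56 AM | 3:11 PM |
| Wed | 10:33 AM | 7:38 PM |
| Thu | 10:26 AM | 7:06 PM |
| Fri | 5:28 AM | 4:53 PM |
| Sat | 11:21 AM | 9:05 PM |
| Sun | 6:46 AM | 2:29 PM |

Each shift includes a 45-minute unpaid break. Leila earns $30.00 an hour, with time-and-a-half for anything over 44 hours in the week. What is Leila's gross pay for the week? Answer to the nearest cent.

$1561.50

Tue: 7:56 AM–3:11 PM = 7 h 15 min; less 45 min break → 6 h 30 min
Wed: 10:33 AM–7:38 PM = 9 h 5 min; less 45 min break → 8 h 20 min
Thu: 10:26 AM–7:06 PM = 8 h 40 min; less 45 min break → 7 h 55 min
Fri: 5:28 AM–4:53 PM = 11 h 25 min; less 45 min break → 10 h 40 min
Sat: 11:21 AM–9:05 PM = 9 h 44 min; less 45 min break → 8 h 59 min
Sun: 6:46 AM–2:29 PM = 7 h 43 min; less 45 min break → 6 h 58 min
Total worked: 49 h 22 min = 2962 min.
Regular 44 h 0 min = 2640 min at $30.00/h; overtime 5 h 22 min = 322 min at $45.00/h.
Pay = (2640 × $30.00 + 322 × $45.00) ÷ 60 = $1561.50.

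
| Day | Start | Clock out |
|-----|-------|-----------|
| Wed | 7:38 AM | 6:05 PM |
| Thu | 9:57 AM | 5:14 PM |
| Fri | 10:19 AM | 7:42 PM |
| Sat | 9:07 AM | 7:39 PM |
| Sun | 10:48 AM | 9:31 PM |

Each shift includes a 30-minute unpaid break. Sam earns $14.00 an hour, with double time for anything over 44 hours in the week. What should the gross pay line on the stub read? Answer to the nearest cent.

Wed: 7:38 AM–6:05 PM = 10 h 27 min; less 30 min break → 9 h 57 min
Thu: 9:57 AM–5:14 PM = 7 h 17 min; less 30 min break → 6 h 47 min
Fri: 10:19 AM–7:42 PM = 9 h 23 min; less 30 min break → 8 h 53 min
Sat: 9:07 AM–7:39 PM = 10 h 32 min; less 30 min break → 10 h 2 min
Sun: 10:48 AM–9:31 PM = 10 h 43 min; less 30 min break → 10 h 13 min
Total worked: 45 h 52 min = 2752 min.
Regular 44 h 0 min = 2640 min at $14.00/h; overtime 1 h 52 min = 112 min at $28.00/h.
Pay = (2640 × $14.00 + 112 × $28.00) ÷ 60 = $668.27.

$668.27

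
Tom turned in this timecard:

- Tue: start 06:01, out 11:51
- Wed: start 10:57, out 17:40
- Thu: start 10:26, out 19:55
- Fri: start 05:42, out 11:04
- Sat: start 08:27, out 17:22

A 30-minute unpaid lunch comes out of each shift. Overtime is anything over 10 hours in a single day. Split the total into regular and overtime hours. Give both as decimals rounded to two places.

Regular 33.82 hours, overtime 0.00 hours

Tue: 06:01–11:51 = 5 h 50 min; less 30 min break → 5 h 20 min
Wed: 10:57–17:40 = 6 h 43 min; less 30 min break → 6 h 13 min
Thu: 10:26–19:55 = 9 h 29 min; less 30 min break → 8 h 59 min
Fri: 05:42–11:04 = 5 h 22 min; less 30 min break → 4 h 52 min
Sat: 08:27–17:22 = 8 h 55 min; less 30 min break → 8 h 25 min
Tue reg 5 h 20 min / OT 0 h 0 min; Wed reg 6 h 13 min / OT 0 h 0 min; Thu reg 8 h 59 min / OT 0 h 0 min; Fri reg 4 h 52 min / OT 0 h 0 min; Sat reg 8 h 25 min / OT 0 h 0 min.
Totals: regular 33 h 49 min, overtime 0 h 0 min.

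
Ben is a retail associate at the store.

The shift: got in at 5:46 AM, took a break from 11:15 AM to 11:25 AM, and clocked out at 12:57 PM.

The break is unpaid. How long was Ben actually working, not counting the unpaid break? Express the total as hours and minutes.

The shift: 5:46 AM–12:57 PM = 7 h 11 min; less 10 min break → 7 h 1 min

7 h 1 min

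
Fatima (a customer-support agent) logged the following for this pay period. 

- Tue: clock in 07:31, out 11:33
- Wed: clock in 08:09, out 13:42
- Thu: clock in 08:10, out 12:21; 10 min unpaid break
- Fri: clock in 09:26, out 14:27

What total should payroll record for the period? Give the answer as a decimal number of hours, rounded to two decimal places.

18.62 hours

Tue: 07:31–11:33 = 4 h 2 min
Wed: 08:09–13:42 = 5 h 33 min
Thu: 08:10–12:21 = 4 h 11 min; less 10 min break → 4 h 1 min
Fri: 09:26–14:27 = 5 h 1 min
Total: 4 h 2 min + 5 h 33 min + 4 h 1 min + 5 h 1 min = 18 h 37 min.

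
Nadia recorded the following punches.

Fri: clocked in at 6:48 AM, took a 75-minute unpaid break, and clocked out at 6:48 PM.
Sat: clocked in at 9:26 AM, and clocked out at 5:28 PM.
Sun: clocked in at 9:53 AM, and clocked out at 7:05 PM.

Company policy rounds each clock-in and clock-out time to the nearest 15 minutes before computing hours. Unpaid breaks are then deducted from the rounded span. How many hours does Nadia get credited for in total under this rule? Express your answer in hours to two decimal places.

Fri: in 6:48 AM→6:45 AM, out 6:48 PM→6:45 PM; 12 h 0 min − 75 min = 10 h 45 min
Sat: in 9:26 AM→9:30 AM, out 5:28 PM→5:30 PM; 8 h 0 min
Sun: in 9:53 AM→10:00 AM, out 7:05 PM→7:00 PM; 9 h 0 min
Total credited: 27 h 45 min.

27.75 hours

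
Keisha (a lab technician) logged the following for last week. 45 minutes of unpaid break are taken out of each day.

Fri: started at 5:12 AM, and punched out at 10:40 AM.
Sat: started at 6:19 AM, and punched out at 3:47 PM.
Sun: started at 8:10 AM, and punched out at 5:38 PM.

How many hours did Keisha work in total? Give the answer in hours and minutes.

22 h 9 min

Fri: 5:12 AM–10:40 AM = 5 h 28 min; less 45 min break → 4 h 43 min
Sat: 6:19 AM–3:47 PM = 9 h 28 min; less 45 min break → 8 h 43 min
Sun: 8:10 AM–5:38 PM = 9 h 28 min; less 45 min break → 8 h 43 min
Total: 4 h 43 min + 8 h 43 min + 8 h 43 min = 22 h 9 min.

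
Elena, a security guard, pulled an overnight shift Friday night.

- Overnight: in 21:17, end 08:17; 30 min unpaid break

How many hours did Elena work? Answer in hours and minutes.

10 h 30 min

Overnight: 21:17 → midnight = 2 h 43 min; midnight → 08:17 = 8 h 17 min; span 11 h 0 min; less 30 min break → 10 h 30 min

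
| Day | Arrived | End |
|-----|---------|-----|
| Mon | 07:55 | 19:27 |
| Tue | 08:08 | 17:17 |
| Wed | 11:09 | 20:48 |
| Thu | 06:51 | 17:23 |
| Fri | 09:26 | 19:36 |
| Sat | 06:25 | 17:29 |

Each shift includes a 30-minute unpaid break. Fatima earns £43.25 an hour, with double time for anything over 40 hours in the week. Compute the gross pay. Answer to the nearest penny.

Mon: 07:55–19:27 = 11 h 32 min; less 30 min break → 11 h 2 min
Tue: 08:08–17:17 = 9 h 9 min; less 30 min break → 8 h 39 min
Wed: 11:09–20:48 = 9 h 39 min; less 30 min break → 9 h 9 min
Thu: 06:51–17:23 = 10 h 32 min; less 30 min break → 10 h 2 min
Fri: 09:26–19:36 = 10 h 10 min; less 30 min break → 9 h 40 min
Sat: 06:25–17:29 = 11 h 4 min; less 30 min break → 10 h 34 min
Total worked: 59 h 6 min = 3546 min.
Regular 40 h 0 min = 2400 min at £43.25/h; overtime 19 h 6 min = 1146 min at £86.50/h.
Pay = (2400 × £43.25 + 1146 × £86.50) ÷ 60 = £3382.15.

£3382.15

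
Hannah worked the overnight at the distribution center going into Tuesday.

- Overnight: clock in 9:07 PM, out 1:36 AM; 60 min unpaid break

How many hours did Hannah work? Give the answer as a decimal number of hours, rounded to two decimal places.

Overnight: 9:07 PM → midnight = 2 h 53 min; midnight → 1:36 AM = 1 h 36 min; span 4 h 29 min; less 60 min break → 3 h 29 min

3.48 hours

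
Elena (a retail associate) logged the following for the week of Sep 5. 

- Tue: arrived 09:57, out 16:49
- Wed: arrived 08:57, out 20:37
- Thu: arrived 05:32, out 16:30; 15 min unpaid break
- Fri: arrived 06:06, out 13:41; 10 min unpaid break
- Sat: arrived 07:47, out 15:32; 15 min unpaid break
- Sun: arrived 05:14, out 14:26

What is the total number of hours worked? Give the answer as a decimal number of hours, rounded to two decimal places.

53.37 hours

Tue: 09:57–16:49 = 6 h 52 min
Wed: 08:57–20:37 = 11 h 40 min
Thu: 05:32–16:30 = 10 h 58 min; less 15 min break → 10 h 43 min
Fri: 06:06–13:41 = 7 h 35 min; less 10 min break → 7 h 25 min
Sat: 07:47–15:32 = 7 h 45 min; less 15 min break → 7 h 30 min
Sun: 05:14–14:26 = 9 h 12 min
Total: 6 h 52 min + 11 h 40 min + 10 h 43 min + 7 h 25 min + 7 h 30 min + 9 h 12 min = 53 h 22 min.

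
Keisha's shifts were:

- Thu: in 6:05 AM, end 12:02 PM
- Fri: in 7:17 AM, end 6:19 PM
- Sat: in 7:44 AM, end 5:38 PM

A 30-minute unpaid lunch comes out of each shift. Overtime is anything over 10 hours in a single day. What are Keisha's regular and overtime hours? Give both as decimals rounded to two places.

Thu: 6:05 AM–12:02 PM = 5 h 57 min; less 30 min break → 5 h 27 min
Fri: 7:17 AM–6:19 PM = 11 h 2 min; less 30 min break → 10 h 32 min
Sat: 7:44 AM–5:38 PM = 9 h 54 min; less 30 min break → 9 h 24 min
Thu reg 5 h 27 min / OT 0 h 0 min; Fri reg 10 h 0 min / OT 0 h 32 min; Sat reg 9 h 24 min / OT 0 h 0 min.
Totals: regular 24 h 51 min, overtime 0 h 32 min.

Regular 24.85 hours, overtime 0.53 hours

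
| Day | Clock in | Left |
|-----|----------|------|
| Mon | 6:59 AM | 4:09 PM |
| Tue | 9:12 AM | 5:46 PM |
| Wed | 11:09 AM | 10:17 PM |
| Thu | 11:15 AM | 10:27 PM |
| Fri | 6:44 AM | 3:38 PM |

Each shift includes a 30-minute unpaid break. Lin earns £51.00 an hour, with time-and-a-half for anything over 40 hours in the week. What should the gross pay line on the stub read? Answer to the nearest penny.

£2534.70

Mon: 6:59 AM–4:09 PM = 9 h 10 min; less 30 min break → 8 h 40 min
Tue: 9:12 AM–5:46 PM = 8 h 34 min; less 30 min break → 8 h 4 min
Wed: 11:09 AM–10:17 PM = 11 h 8 min; less 30 min break → 10 h 38 min
Thu: 11:15 AM–10:27 PM = 11 h 12 min; less 30 min break → 10 h 42 min
Fri: 6:44 AM–3:38 PM = 8 h 54 min; less 30 min break → 8 h 24 min
Total worked: 46 h 28 min = 2788 min.
Regular 40 h 0 min = 2400 min at £51.00/h; overtime 6 h 28 min = 388 min at £76.50/h.
Pay = (2400 × £51.00 + 388 × £76.50) ÷ 60 = £2534.70.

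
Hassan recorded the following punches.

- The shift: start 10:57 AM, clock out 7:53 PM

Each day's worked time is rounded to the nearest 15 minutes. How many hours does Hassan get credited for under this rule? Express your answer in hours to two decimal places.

The shift: 10:57 AM–7:53 PM = 8 h 56 min → rounds to 9 h 0 min

9.00 hours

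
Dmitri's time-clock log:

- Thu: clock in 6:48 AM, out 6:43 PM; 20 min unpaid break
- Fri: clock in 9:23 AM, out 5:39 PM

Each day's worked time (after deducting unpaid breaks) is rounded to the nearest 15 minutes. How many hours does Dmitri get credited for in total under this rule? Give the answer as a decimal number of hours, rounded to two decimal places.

Thu: 6:48 AM–6:43 PM = 11 h 55 min − 20 min = 11 h 35 min → rounds to 11 h 30 min
Fri: 9:23 AM–5:39 PM = 8 h 16 min → rounds to 8 h 15 min
Total credited: 19 h 45 min.

19.75 hours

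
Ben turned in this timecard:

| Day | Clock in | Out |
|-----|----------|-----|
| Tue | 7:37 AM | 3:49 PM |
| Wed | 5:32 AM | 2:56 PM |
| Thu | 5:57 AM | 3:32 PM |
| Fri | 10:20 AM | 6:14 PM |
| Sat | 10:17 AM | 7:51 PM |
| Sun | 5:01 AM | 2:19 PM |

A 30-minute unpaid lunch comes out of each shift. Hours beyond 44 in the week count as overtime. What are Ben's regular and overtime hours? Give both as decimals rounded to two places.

Tue: 7:37 AM–3:49 PM = 8 h 12 min; less 30 min break → 7 h 42 min
Wed: 5:32 AM–2:56 PM = 9 h 24 min; less 30 min break → 8 h 54 min
Thu: 5:57 AM–3:32 PM = 9 h 35 min; less 30 min break → 9 h 5 min
Fri: 10:20 AM–6:14 PM = 7 h 54 min; less 30 min break → 7 h 24 min
Sat: 10:17 AM–7:51 PM = 9 h 34 min; less 30 min break → 9 h 4 min
Sun: 5:01 AM–2:19 PM = 9 h 18 min; less 30 min break → 8 h 48 min
Total worked: 50 h 57 min = 50.95 h.
Threshold 44 h → overtime 6 h 57 min, regular 44 h 0 min.

Regular 44.00 hours, overtime 6.95 hours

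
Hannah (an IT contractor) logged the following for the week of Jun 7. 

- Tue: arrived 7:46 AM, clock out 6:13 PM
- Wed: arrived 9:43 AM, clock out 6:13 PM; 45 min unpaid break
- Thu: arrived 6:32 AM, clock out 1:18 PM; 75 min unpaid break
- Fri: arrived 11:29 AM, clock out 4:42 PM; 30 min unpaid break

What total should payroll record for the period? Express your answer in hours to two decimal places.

Tue: 7:46 AM–6:13 PM = 10 h 27 min
Wed: 9:43 AM–6:13 PM = 8 h 30 min; less 45 min break → 7 h 45 min
Thu: 6:32 AM–1:18 PM = 6 h 46 min; less 75 min break → 5 h 31 min
Fri: 11:29 AM–4:42 PM = 5 h 13 min; less 30 min break → 4 h 43 min
Total: 10 h 27 min + 7 h 45 min + 5 h 31 min + 4 h 43 min = 28 h 26 min.

28.43 hours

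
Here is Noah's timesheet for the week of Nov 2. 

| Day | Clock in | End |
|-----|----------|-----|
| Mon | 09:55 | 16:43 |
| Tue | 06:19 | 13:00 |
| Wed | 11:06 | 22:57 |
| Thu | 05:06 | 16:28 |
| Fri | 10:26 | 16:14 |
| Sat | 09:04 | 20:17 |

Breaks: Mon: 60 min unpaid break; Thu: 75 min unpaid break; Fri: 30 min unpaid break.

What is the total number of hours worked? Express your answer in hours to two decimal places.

50.97 hours

Mon: 09:55–16:43 = 6 h 48 min; less 60 min break → 5 h 48 min
Tue: 06:19–13:00 = 6 h 41 min
Wed: 11:06–22:57 = 11 h 51 min
Thu: 05:06–16:28 = 11 h 22 min; less 75 min break → 10 h 7 min
Fri: 10:26–16:14 = 5 h 48 min; less 30 min break → 5 h 18 min
Sat: 09:04–20:17 = 11 h 13 min
Total: 5 h 48 min + 6 h 41 min + 11 h 51 min + 10 h 7 min + 5 h 18 min + 11 h 13 min = 50 h 58 min.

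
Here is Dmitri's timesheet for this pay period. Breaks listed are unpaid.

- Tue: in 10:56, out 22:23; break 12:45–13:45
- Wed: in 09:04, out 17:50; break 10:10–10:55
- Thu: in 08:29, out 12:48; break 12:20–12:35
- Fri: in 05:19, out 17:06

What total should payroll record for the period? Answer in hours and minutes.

Tue: 10:56–22:23 = 11 h 27 min; less 60 min break → 10 h 27 min
Wed: 09:04–17:50 = 8 h 46 min; less 45 min break → 8 h 1 min
Thu: 08:29–12:48 = 4 h 19 min; less 15 min break → 4 h 4 min
Fri: 05:19–17:06 = 11 h 47 min
Total: 10 h 27 min + 8 h 1 min + 4 h 4 min + 11 h 47 min = 34 h 19 min.

34 h 19 min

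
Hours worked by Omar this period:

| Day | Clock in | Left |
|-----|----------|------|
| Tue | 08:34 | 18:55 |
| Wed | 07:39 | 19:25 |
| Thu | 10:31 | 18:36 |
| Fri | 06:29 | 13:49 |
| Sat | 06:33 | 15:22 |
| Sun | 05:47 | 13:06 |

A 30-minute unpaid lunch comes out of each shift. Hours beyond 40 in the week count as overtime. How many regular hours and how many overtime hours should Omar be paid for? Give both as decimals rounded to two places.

Regular 40.00 hours, overtime 10.67 hours

Tue: 08:34–18:55 = 10 h 21 min; less 30 min break → 9 h 51 min
Wed: 07:39–19:25 = 11 h 46 min; less 30 min break → 11 h 16 min
Thu: 10:31–18:36 = 8 h 5 min; less 30 min break → 7 h 35 min
Fri: 06:29–13:49 = 7 h 20 min; less 30 min break → 6 h 50 min
Sat: 06:33–15:22 = 8 h 49 min; less 30 min break → 8 h 19 min
Sun: 05:47–13:06 = 7 h 19 min; less 30 min break → 6 h 49 min
Total worked: 50 h 40 min = 50.67 h.
Threshold 40 h → overtime 10 h 40 min, regular 40 h 0 min.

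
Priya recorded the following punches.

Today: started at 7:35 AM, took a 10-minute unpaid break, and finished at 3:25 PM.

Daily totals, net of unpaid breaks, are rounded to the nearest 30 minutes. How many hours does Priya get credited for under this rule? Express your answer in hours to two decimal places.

7.50 hours

Today: 7:35 AM–3:25 PM = 7 h 50 min − 10 min = 7 h 40 min → rounds to 7 h 30 min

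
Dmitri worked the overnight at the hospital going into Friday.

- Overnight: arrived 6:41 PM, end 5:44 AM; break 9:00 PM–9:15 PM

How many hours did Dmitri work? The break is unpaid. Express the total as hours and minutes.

Overnight: 6:41 PM → midnight = 5 h 19 min; midnight → 5:44 AM = 5 h 44 min; span 11 h 3 min; less 15 min break → 10 h 48 min

10 h 48 min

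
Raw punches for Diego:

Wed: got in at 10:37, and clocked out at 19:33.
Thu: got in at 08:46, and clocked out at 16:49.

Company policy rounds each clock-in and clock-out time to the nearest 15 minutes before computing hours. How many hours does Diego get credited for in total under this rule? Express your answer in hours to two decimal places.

17.00 hours

Wed: in 10:37→10:30, out 19:33→19:30; 9 h 0 min
Thu: in 08:46→08:45, out 16:49→16:45; 8 h 0 min
Total credited: 17 h 0 min.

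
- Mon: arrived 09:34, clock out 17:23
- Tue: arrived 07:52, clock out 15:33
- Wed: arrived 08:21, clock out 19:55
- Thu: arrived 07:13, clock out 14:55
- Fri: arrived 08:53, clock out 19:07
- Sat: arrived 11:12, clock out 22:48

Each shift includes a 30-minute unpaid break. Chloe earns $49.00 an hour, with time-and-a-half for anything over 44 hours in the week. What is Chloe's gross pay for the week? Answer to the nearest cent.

$2861.60

Mon: 09:34–17:23 = 7 h 49 min; less 30 min break → 7 h 19 min
Tue: 07:52–15:33 = 7 h 41 min; less 30 min break → 7 h 11 min
Wed: 08:21–19:55 = 11 h 34 min; less 30 min break → 11 h 4 min
Thu: 07:13–14:55 = 7 h 42 min; less 30 min break → 7 h 12 min
Fri: 08:53–19:07 = 10 h 14 min; less 30 min break → 9 h 44 min
Sat: 11:12–22:48 = 11 h 36 min; less 30 min break → 11 h 6 min
Total worked: 53 h 36 min = 3216 min.
Regular 44 h 0 min = 2640 min at $49.00/h; overtime 9 h 36 min = 576 min at $73.50/h.
Pay = (2640 × $49.00 + 576 × $73.50) ÷ 60 = $2861.60.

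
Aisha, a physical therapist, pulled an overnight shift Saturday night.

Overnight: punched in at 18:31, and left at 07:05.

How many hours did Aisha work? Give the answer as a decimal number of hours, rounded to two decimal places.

Overnight: 18:31 → midnight = 5 h 29 min; midnight → 07:05 = 7 h 5 min; span 12 h 34 min

12.57 hours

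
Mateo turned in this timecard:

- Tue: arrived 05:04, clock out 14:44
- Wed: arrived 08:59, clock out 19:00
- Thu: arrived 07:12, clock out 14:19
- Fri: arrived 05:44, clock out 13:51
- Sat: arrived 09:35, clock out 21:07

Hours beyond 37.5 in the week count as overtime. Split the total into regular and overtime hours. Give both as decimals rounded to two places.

Tue: 05:04–14:44 = 9 h 40 min
Wed: 08:59–19:00 = 10 h 1 min
Thu: 07:12–14:19 = 7 h 7 min
Fri: 05:44–13:51 = 8 h 7 min
Sat: 09:35–21:07 = 11 h 32 min
Total worked: 46 h 27 min = 46.45 h.
Threshold 37.5 h → overtime 8 h 57 min, regular 37 h 30 min.

Regular 37.50 hours, overtime 8.95 hours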